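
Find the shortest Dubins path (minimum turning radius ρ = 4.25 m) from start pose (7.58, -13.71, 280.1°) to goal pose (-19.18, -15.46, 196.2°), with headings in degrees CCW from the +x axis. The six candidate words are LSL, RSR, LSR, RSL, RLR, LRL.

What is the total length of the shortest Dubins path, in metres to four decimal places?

Let ψ = atan2(Δy, Δx) = atan2(-1.75, -26.76) = -176.2584° be the start→goal bearing.
Normalize: d = |goal − start| / ρ = 26.817161/4.25 = 6.309920, α = (θ_start − ψ) mod 360° = 96.3584° = 1.681771 rad, β = (θ_goal − ψ) mod 360° = 12.4584° = 0.217440 rad.
Common terms: sin α = 0.993849, cos α = -0.110747, sin β = 0.215731, cos β = 0.976453, cos(α−β) = 0.106264, d² = 39.815092. Work in radians in the unit-radius frame; every candidate has L = ρ·(t + p + q).
LSL: p² = 2 + d² − 2cos(α−β) + 2d(sin α − sin β) = 51.422286; p = √p² = 7.170933; φ = atan2(cos β − cos α, d + sin α − sin β) = 0.152199 rad; t = (φ − α) mod 2π = 4.753613 rad, q = (β − φ) mod 2π = 0.065241 rad → L = 4.25·(4.753613 + 7.170933 + 0.065241) = 4.25·11.989787 = 50.956597 m
RSR: p² = 2 + d² − 2cos(α−β) + 2d(sin β − sin α) = 31.782842; p = √p² = 5.637627; φ = atan2(cos α − cos β, d − sin α + sin β) = -0.194063 rad; t = (α − φ) mod 2π = 1.875834 rad, q = (φ − β) mod 2π = 5.871682 rad → L = 4.25·(1.875834 + 5.637627 + 5.871682) = 4.25·13.385144 = 56.886862 m
LSR: p² = d² − 2 + 2cos(α−β) + 2d(sin α + sin β) = 53.292319; p = √p² = 7.300159; φ = atan2(−cos α − cos β, d + sin α + sin β) − atan2(−2, p) = 0.152782 rad; t = (φ − α) mod 2π = 4.754196 rad, q = (φ − β) mod 2π = 6.218527 rad → L = 4.25·(4.754196 + 7.300159 + 6.218527) = 4.25·18.272881 = 77.659746 m
RSL: p² = d² − 2 + 2cos(α−β) − 2d(sin α + sin β) = 22.762921; p = √p² = 4.771050; φ = atan2(cos α + cos β, d − sin α − sin β) − atan2(2, p) = -0.228811 rad; t = (α − φ) mod 2π = 1.910582 rad, q = (β − φ) mod 2π = 0.446251 rad → L = 4.25·(1.910582 + 4.771050 + 0.446251) = 4.25·7.127884 = 30.293507 m
RLR: c = (6 − d² + 2cos(α−β) + 2d(sin α − sin β))/8 = -2.972855, |c| > 1 → infeasible
LRL: c = (6 − d² + 2cos(α−β) − 2d(sin α − sin β))/8 = -5.427786, |c| > 1 → infeasible
Shortest: RSL with L = 30.293507 m ≈ 30.2935 m

30.2935 m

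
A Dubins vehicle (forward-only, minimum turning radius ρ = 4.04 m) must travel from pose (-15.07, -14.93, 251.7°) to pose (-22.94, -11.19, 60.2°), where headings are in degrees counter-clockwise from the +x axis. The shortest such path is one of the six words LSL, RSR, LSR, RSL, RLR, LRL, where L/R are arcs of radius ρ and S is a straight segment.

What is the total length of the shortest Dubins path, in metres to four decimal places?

Let ψ = atan2(Δy, Δx) = atan2(3.74, -7.87) = 154.5819° be the start→goal bearing.
Normalize: d = |goal − start| / ρ = 8.713467/4.04 = 2.156799, α = (θ_start − ψ) mod 360° = 97.1181° = 1.695031 rad, β = (θ_goal − ψ) mod 360° = 265.6181° = 4.635911 rad.
Common terms: sin α = 0.992293, cos α = -0.123915, sin β = -0.997077, cos β = -0.076404, cos(α−β) = -0.979925, d² = 4.651780. Work in radians in the unit-radius frame; every candidate has L = ρ·(t + p + q).
LSL: p² = 2 + d² − 2cos(α−β) + 2d(sin α − sin β) = 17.192970; p = √p² = 4.146441; φ = atan2(cos β − cos α, d + sin α − sin β) = 0.011459 rad; t = (φ − α) mod 2π = 4.599613 rad, q = (β − φ) mod 2π = 4.624452 rad → L = 4.04·(4.599613 + 4.146441 + 4.624452) = 4.04·13.370506 = 54.016843 m
RSR: p² = 2 + d² − 2cos(α−β) + 2d(sin β − sin α) = 0.030290; p = √p² = 0.174040; φ = atan2(cos α − cos β, d − sin α + sin β) = -0.276501 rad; t = (α − φ) mod 2π = 1.971532 rad, q = (φ − β) mod 2π = 1.370773 rad → L = 4.04·(1.971532 + 0.174040 + 1.370773) = 4.04·3.516345 = 14.206034 m
LSR: p² = d² − 2 + 2cos(α−β) + 2d(sin α + sin β) = 0.671294; p = √p² = 0.819325; φ = atan2(−cos α − cos β, d + sin α + sin β) − atan2(−2, p) = 1.274805 rad; t = (φ − α) mod 2π = 5.862959 rad, q = (φ − β) mod 2π = 2.922080 rad → L = 4.04·(5.862959 + 0.819325 + 2.922080) = 4.04·9.604364 = 38.801632 m
RSL: p² = d² − 2 + 2cos(α−β) − 2d(sin α + sin β) = 0.712568; p = √p² = 0.844137; φ = atan2(cos α + cos β, d − sin α − sin β) − atan2(2, p) = -1.263820 rad; t = (α − φ) mod 2π = 2.958850 rad, q = (β − φ) mod 2π = 5.899730 rad → L = 4.04·(2.958850 + 0.844137 + 5.899730) = 4.04·9.702718 = 39.198981 m
RLR: c = (6 − d² + 2cos(α−β) + 2d(sin α − sin β))/8 = 0.996214; p = 2π − arccos c = 6.196138 rad; φ = atan2(cos α − cos β, d − sin α + sin β) = -0.276501 rad; t = (α − φ + p/2) mod 2π = 5.069601 rad, q = (α − β − t + p) mod 2π = 4.468842 rad → L = 4.04·(5.069601 + 6.196138 + 4.468842) = 4.04·15.734582 = 63.567710 m
LRL: c = (6 − d² + 2cos(α−β) − 2d(sin α − sin β))/8 = -1.149121, |c| > 1 → infeasible
Shortest: RSR with L = 14.206034 m ≈ 14.2060 m

14.2060 m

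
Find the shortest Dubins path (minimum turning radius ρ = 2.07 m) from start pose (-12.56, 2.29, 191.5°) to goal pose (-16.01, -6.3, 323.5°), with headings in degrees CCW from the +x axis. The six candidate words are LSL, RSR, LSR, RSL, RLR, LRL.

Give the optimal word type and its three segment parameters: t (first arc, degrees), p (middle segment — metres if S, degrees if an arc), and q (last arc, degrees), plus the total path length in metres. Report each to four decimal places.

LSL: t = 50.2514°, p = 5.5597 m, q = 81.7486°, L = 10.3287 m

Let ψ = atan2(Δy, Δx) = atan2(-8.59, -3.45) = -111.8819° be the start→goal bearing.
Normalize: d = |goal − start| / ρ = 9.256922/2.07 = 4.471943, α = (θ_start − ψ) mod 360° = 303.3819° = 5.295012 rad, β = (θ_goal − ψ) mod 360° = 75.3819° = 1.315662 rad.
Common terms: sin α = -0.835022, cos α = 0.550216, sin β = 0.967629, cos β = 0.252376, cos(α−β) = -0.669131, d² = 19.998273. Work in radians in the unit-radius frame; every candidate has L = ρ·(t + p + q).
LSL: p² = 2 + d² − 2cos(α−β) + 2d(sin α − sin β) = 7.213826; p = √p² = 2.685857; φ = atan2(cos β − cos α, d + sin α − sin β) = -0.111121 rad; t = (φ − α) mod 2π = 0.877052 rad, q = (β − φ) mod 2π = 1.426783 rad → L = 2.07·(0.877052 + 2.685857 + 1.426783) = 2.07·4.989691 = 10.328661 m
RSR: p² = 2 + d² − 2cos(α−β) + 2d(sin β − sin α) = 39.459242; p = √p² = 6.281659; φ = atan2(cos α − cos β, d − sin α + sin β) = 0.047432 rad; t = (α − φ) mod 2π = 5.247580 rad, q = (φ − β) mod 2π = 5.014956 rad → L = 2.07·(5.247580 + 6.281659 + 5.014956) = 2.07·16.544195 = 34.246484 m
LSR: p² = d² − 2 + 2cos(α−β) + 2d(sin α + sin β) = 17.846036; p = √p² = 4.224457; φ = atan2(−cos α − cos β, d + sin α + sin β) − atan2(−2, p) = 0.269599 rad; t = (φ − α) mod 2π = 1.257772 rad, q = (φ − β) mod 2π = 5.237123 rad → L = 2.07·(1.257772 + 4.224457 + 5.237123) = 2.07·10.719352 = 22.189058 m
RSL: p² = d² − 2 + 2cos(α−β) − 2d(sin α + sin β) = 15.473987; p = √p² = 3.933699; φ = atan2(cos α + cos β, d − sin α − sin β) − atan2(2, p) = -0.287476 rad; t = (α − φ) mod 2π = 5.582489 rad, q = (β − φ) mod 2π = 1.603138 rad → L = 2.07·(5.582489 + 3.933699 + 1.603138) = 2.07·11.119325 = 23.017004 m
RLR: c = (6 − d² + 2cos(α−β) + 2d(sin α − sin β))/8 = -3.932405, |c| > 1 → infeasible
LRL: c = (6 − d² + 2cos(α−β) − 2d(sin α − sin β))/8 = 0.098272; p = 2π − arccos c = 4.810820 rad; φ = atan2(cos β − cos α, d + sin α − sin β) = -0.111121 rad; t = (φ − α + p/2) mod 2π = 3.282462 rad, q = (β − α − t + p) mod 2π = 3.832192 rad → L = 2.07·(3.282462 + 4.810820 + 3.832192) = 2.07·11.925474 = 24.685731 m
Shortest: LSL with L = 10.328661 m ≈ 10.3287 m
Convert LSL to answer units (arcs ×180/π): t = 0.877052·180/π = 50.2514°, p = ρ·p = 2.07·2.685857 = 5.5597 m, q = 1.426783·180/π = 81.7486°, L = 10.3287 m.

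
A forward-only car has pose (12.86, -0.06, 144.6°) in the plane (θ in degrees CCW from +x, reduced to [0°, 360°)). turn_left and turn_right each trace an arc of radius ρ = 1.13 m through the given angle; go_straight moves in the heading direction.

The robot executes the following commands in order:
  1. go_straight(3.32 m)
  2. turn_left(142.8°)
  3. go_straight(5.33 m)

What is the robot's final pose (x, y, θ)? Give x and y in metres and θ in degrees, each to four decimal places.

set_pose: (x, y, θ) = (12.8600, -0.0600, 144.6000°), ρ = 1.13
go_straight(3.32): x += 3.32·cos θ, y += 3.32·sin θ → (10.1538, 1.8632, 144.6000°)
turn_left(142.8°): centre at ρ to the left, rotate +142.8° → (8.4209, 0.6042, 287.4000°)
go_straight(5.33): x += 5.33·cos θ, y += 5.33·sin θ → (10.0148, -4.4819, 287.4000°)

(10.0148, -4.4819, 287.4000°)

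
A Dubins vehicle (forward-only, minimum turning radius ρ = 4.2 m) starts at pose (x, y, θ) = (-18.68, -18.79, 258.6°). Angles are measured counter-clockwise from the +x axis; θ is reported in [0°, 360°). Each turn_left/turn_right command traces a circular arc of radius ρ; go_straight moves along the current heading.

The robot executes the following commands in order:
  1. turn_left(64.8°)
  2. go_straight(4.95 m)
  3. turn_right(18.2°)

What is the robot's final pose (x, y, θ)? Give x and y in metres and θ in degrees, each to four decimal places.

(-12.1652, -26.8941, 305.2000°)

set_pose: (x, y, θ) = (-18.6800, -18.7900, 258.6000°), ρ = 4.2
turn_left(64.8°): centre at ρ to the left, rotate +64.8° → (-17.0670, -22.9920, 323.4000°)
go_straight(4.95): x += 4.95·cos θ, y += 4.95·sin θ → (-13.0931, -25.9433, 323.4000°)
turn_right(18.2°): centre at ρ to the right, rotate −18.2° → (-12.1652, -26.8941, 305.2000°)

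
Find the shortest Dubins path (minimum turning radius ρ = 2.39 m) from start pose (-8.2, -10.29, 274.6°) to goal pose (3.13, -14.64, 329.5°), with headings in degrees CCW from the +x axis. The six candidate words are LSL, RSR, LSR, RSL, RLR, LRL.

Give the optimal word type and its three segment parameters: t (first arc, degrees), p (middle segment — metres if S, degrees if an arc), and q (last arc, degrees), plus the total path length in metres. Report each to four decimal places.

Let ψ = atan2(Δy, Δx) = atan2(-4.35, 11.33) = -21.0036° be the start→goal bearing.
Normalize: d = |goal − start| / ρ = 12.136367/2.39 = 5.077978, α = (θ_start − ψ) mod 360° = 295.6036° = 5.159256 rad, β = (θ_goal − ψ) mod 360° = 350.5036° = 6.117442 rad.
Common terms: sin α = -0.901805, cos α = 0.432143, sin β = -0.164985, cos β = 0.986296, cos(α−β) = 0.575005, d² = 25.785858. Work in radians in the unit-radius frame; every candidate has L = ρ·(t + p + q).
LSL: p² = 2 + d² − 2cos(α−β) + 2d(sin α − sin β) = 19.152737; p = √p² = 4.376384; φ = atan2(cos β − cos α, d + sin α − sin β) = 0.126964 rad; t = (φ − α) mod 2π = 1.250893 rad, q = (β − φ) mod 2π = 5.990478 rad → L = 2.39·(1.250893 + 4.376384 + 5.990478) = 2.39·11.617755 = 27.766435 m
RSR: p² = 2 + d² − 2cos(α−β) + 2d(sin β − sin α) = 34.118958; p = √p² = 5.841144; φ = atan2(cos α − cos β, d − sin α + sin β) = -0.095014 rad; t = (α − φ) mod 2π = 5.254270 rad, q = (φ − β) mod 2π = 0.070730 rad → L = 2.39·(5.254270 + 5.841144 + 0.070730) = 2.39·11.166143 = 26.687082 m
LSR: p² = d² − 2 + 2cos(α−β) + 2d(sin α + sin β) = 14.101591; p = √p² = 3.755208; φ = atan2(−cos α − cos β, d + sin α + sin β) − atan2(−2, p) = 0.149485 rad; t = (φ − α) mod 2π = 1.273413 rad, q = (φ − β) mod 2π = 0.315228 rad → L = 2.39·(1.273413 + 3.755208 + 0.315228) = 2.39·5.343850 = 12.771801 m
RSL: p² = d² − 2 + 2cos(α−β) − 2d(sin α + sin β) = 35.770147; p = √p² = 5.980815; φ = atan2(cos α + cos β, d − sin α − sin β) − atan2(2, p) = -0.095850 rad; t = (α − φ) mod 2π = 5.255106 rad, q = (β − φ) mod 2π = 6.213292 rad → L = 2.39·(5.255106 + 5.980815 + 6.213292) = 2.39·17.449213 = 41.703618 m
RLR: c = (6 − d² + 2cos(α−β) + 2d(sin α − sin β))/8 = -3.264870, |c| > 1 → infeasible
LRL: c = (6 − d² + 2cos(α−β) − 2d(sin α − sin β))/8 = -1.394092, |c| > 1 → infeasible
Shortest: LSR with L = 12.771801 m ≈ 12.7718 m
Convert LSR to answer units (arcs ×180/π): t = 1.273413·180/π = 72.9612°, p = ρ·p = 2.39·3.755208 = 8.9749 m, q = 0.315228·180/π = 18.0612°, L = 12.7718 m.

LSR: t = 72.9612°, p = 8.9749 m, q = 18.0612°, L = 12.7718 m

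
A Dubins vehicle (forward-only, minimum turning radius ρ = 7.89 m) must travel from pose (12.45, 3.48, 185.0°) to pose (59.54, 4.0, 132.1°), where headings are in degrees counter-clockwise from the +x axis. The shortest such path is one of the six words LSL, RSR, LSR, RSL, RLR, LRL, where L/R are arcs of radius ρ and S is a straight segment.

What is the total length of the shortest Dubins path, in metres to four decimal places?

Let ψ = atan2(Δy, Δx) = atan2(0.52, 47.09) = 0.6327° be the start→goal bearing.
Normalize: d = |goal − start| / ρ = 47.092871/7.89 = 5.968678, α = (θ_start − ψ) mod 360° = 184.3673° = 3.217817 rad, β = (θ_goal − ψ) mod 360° = 131.4673° = 2.294538 rad.
Common terms: sin α = -0.076150, cos α = -0.997096, sin β = 0.749333, cos β = -0.662193, cos(α−β) = 0.603208, d² = 35.625119. Work in radians in the unit-radius frame; every candidate has L = ρ·(t + p + q).
LSL: p² = 2 + d² − 2cos(α−β) + 2d(sin α − sin β) = 26.564608; p = √p² = 5.154087; φ = atan2(cos β − cos α, d + sin α − sin β) = 0.065024 rad; t = (φ − α) mod 2π = 3.130392 rad, q = (β − φ) mod 2π = 2.229514 rad → L = 7.89·(3.130392 + 5.154087 + 2.229514) = 7.89·10.513993 = 82.955402 m
RSR: p² = 2 + d² − 2cos(α−β) + 2d(sin β − sin α) = 46.272799; p = √p² = 6.802411; φ = atan2(cos α − cos β, d − sin α + sin β) = -0.049253 rad; t = (α − φ) mod 2π = 3.267070 rad, q = (φ − β) mod 2π = 3.939395 rad → L = 7.89·(3.267070 + 6.802411 + 3.939395) = 7.89·14.008876 = 110.530030 m
LSR: p² = d² − 2 + 2cos(α−β) + 2d(sin α + sin β) = 42.867561; p = √p² = 6.547332; φ = atan2(−cos α − cos β, d + sin α + sin β) − atan2(−2, p) = 0.541278 rad; t = (φ − α) mod 2π = 3.606646 rad, q = (φ − β) mod 2π = 4.529925 rad → L = 7.89·(3.606646 + 6.547332 + 4.529925) = 7.89·14.683904 = 115.856000 m
RSL: p² = d² − 2 + 2cos(α−β) − 2d(sin α + sin β) = 26.795510; p = √p² = 5.176438; φ = atan2(cos α + cos β, d − sin α − sin β) − atan2(2, p) = -0.672348 rad; t = (α − φ) mod 2π = 3.890165 rad, q = (β − φ) mod 2π = 2.966885 rad → L = 7.89·(3.890165 + 5.176438 + 2.966885) = 7.89·12.033488 = 94.944221 m
RLR: c = (6 − d² + 2cos(α−β) + 2d(sin α − sin β))/8 = -4.784100, |c| > 1 → infeasible
LRL: c = (6 − d² + 2cos(α−β) − 2d(sin α − sin β))/8 = -2.320576, |c| > 1 → infeasible
Shortest: LSL with L = 82.955402 m ≈ 82.9554 m

82.9554 m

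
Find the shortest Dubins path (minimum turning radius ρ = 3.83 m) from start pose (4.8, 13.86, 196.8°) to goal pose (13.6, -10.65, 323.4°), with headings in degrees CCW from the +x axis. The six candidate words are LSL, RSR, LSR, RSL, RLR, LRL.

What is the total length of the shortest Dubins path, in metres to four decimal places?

Let ψ = atan2(Δy, Δx) = atan2(-24.51, 8.80) = -70.2500° be the start→goal bearing.
Normalize: d = |goal − start| / ρ = 26.041891/3.83 = 6.799449, α = (θ_start − ψ) mod 360° = 267.0500° = 4.660901 rad, β = (θ_goal − ψ) mod 360° = 33.6500° = 0.587303 rad.
Common terms: sin α = -0.998675, cos α = -0.051465, sin β = 0.554118, cos β = 0.832438, cos(α−β) = -0.596225, d² = 46.232512. Work in radians in the unit-radius frame; every candidate has L = ρ·(t + p + q).
LSL: p² = 2 + d² − 2cos(α−β) + 2d(sin α − sin β) = 28.308692; p = √p² = 5.320591; φ = atan2(cos β − cos α, d + sin α − sin β) = 0.166903 rad; t = (φ − α) mod 2π = 1.789186 rad, q = (β − φ) mod 2π = 0.420400 rad → L = 3.83·(1.789186 + 5.320591 + 0.420400) = 3.83·7.530178 = 28.840582 m
RSR: p² = 2 + d² − 2cos(α−β) + 2d(sin β − sin α) = 70.541233; p = √p² = 8.398883; φ = atan2(cos α − cos β, d − sin α + sin β) = -0.105436 rad; t = (α − φ) mod 2π = 4.766337 rad, q = (φ − β) mod 2π = 5.590447 rad → L = 3.83·(4.766337 + 8.398883 + 5.590447) = 3.83·18.755667 = 71.834203 m
LSR: p² = d² − 2 + 2cos(α−β) + 2d(sin α + sin β) = 36.994578; p = √p² = 6.082317; φ = atan2(−cos α − cos β, d + sin α + sin β) − atan2(−2, p) = 0.195405 rad; t = (φ − α) mod 2π = 1.817689 rad, q = (φ − β) mod 2π = 5.891287 rad → L = 3.83·(1.817689 + 6.082317 + 5.891287) = 3.83·13.791293 = 52.820651 m
RSL: p² = d² − 2 + 2cos(α−β) − 2d(sin α + sin β) = 49.085547; p = √p² = 7.006108; φ = atan2(cos α + cos β, d − sin α − sin β) − atan2(2, p) = -0.170675 rad; t = (α − φ) mod 2π = 4.831576 rad, q = (β − φ) mod 2π = 0.757977 rad → L = 3.83·(4.831576 + 7.006108 + 0.757977) = 3.83·12.595661 = 48.241383 m
RLR: c = (6 − d² + 2cos(α−β) + 2d(sin α − sin β))/8 = -7.817654, |c| > 1 → infeasible
LRL: c = (6 − d² + 2cos(α−β) − 2d(sin α − sin β))/8 = -2.538586, |c| > 1 → infeasible
Shortest: LSL with L = 28.840582 m ≈ 28.8406 m

28.8406 m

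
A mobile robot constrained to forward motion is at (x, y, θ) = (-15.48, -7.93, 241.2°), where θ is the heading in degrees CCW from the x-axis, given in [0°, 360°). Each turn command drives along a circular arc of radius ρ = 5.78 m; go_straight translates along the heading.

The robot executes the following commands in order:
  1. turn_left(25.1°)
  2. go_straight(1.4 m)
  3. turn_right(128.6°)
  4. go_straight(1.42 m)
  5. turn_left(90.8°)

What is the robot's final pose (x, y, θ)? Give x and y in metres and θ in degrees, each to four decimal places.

(-35.2005, -15.1301, 228.5000°)

set_pose: (x, y, θ) = (-15.4800, -7.9300, 241.2000°), ρ = 5.78
turn_left(25.1°): centre at ρ to the left, rotate +25.1° → (-16.1829, -10.3415, 266.3000°)
go_straight(1.4): x += 1.4·cos θ, y += 1.4·sin θ → (-16.2732, -11.7386, 266.3000°)
turn_right(128.6°): centre at ρ to the right, rotate −128.6° → (-25.9312, -15.6407, 137.7000°)
go_straight(1.42): x += 1.42·cos θ, y += 1.42·sin θ → (-26.9815, -14.6850, 137.7000°)
turn_left(90.8°): centre at ρ to the left, rotate +90.8° → (-35.2005, -15.1301, 228.5000°)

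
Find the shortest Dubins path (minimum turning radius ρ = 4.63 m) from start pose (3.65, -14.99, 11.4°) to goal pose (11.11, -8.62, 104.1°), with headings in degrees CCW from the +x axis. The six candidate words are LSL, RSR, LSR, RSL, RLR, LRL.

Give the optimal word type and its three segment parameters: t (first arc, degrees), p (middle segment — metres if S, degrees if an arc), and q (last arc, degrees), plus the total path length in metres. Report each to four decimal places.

RSL: t = 1.1642°, p = 3.7597 m, q = 93.8642°, L = 11.4388 m

Let ψ = atan2(Δy, Δx) = atan2(6.37, 7.46) = 40.4936° be the start→goal bearing.
Normalize: d = |goal − start| / ρ = 9.809613/4.63 = 2.118707, α = (θ_start − ψ) mod 360° = 330.9064° = 5.775406 rad, β = (θ_goal − ψ) mod 360° = 63.6064° = 1.110141 rad.
Common terms: sin α = -0.486238, cos α = 0.873827, sin β = 0.895761, cos β = 0.444535, cos(α−β) = -0.047106, d² = 4.488919. Work in radians in the unit-radius frame; every candidate has L = ρ·(t + p + q).
LSL: p² = 2 + d² − 2cos(α−β) + 2d(sin α − sin β) = 0.727029; p = √p² = 0.852660; φ = atan2(cos β − cos α, d + sin α − sin β) = -0.527614 rad; t = (φ − α) mod 2π = 6.263350 rad, q = (β − φ) mod 2π = 1.637755 rad → L = 4.63·(6.263350 + 0.852660 + 1.637755) = 4.63·8.753766 = 40.529935 m
RSR: p² = 2 + d² − 2cos(α−β) + 2d(sin β − sin α) = 12.439234; p = √p² = 3.526930; φ = atan2(cos α − cos β, d − sin α + sin β) = 0.122021 rad; t = (α − φ) mod 2π = 5.653386 rad, q = (φ − β) mod 2π = 5.295065 rad → L = 4.63·(5.653386 + 3.526930 + 5.295065) = 4.63·14.475380 = 67.021010 m
LSR: p² = d² − 2 + 2cos(α−β) + 2d(sin α + sin β) = 4.130027; p = √p² = 2.032247; φ = atan2(−cos α − cos β, d + sin α + sin β) − atan2(−2, p) = 0.296736 rad; t = (φ − α) mod 2π = 0.804515 rad, q = (φ − β) mod 2π = 5.469780 rad → L = 4.63·(0.804515 + 2.032247 + 5.469780) = 4.63·8.306542 = 38.459291 m
RSL: p² = d² − 2 + 2cos(α−β) − 2d(sin α + sin β) = 0.659384; p = √p² = 0.812025; φ = atan2(cos α + cos β, d − sin α − sin β) − atan2(2, p) = -0.528098 rad; t = (α − φ) mod 2π = 0.020319 rad, q = (β − φ) mod 2π = 1.638239 rad → L = 4.63·(0.020319 + 0.812025 + 1.638239) = 4.63·2.470583 = 11.438800 m
RLR: c = (6 − d² + 2cos(α−β) + 2d(sin α − sin β))/8 = -0.554904; p = 2π − arccos c = 4.124141 rad; φ = atan2(cos α − cos β, d − sin α + sin β) = 0.122021 rad; t = (α − φ + p/2) mod 2π = 1.432271 rad, q = (α − β − t + p) mod 2π = 1.073950 rad → L = 4.63·(1.432271 + 4.124141 + 1.073950) = 4.63·6.630362 = 30.698577 m
LRL: c = (6 − d² + 2cos(α−β) − 2d(sin α − sin β))/8 = 0.909121; p = 2π − arccos c = 5.853559 rad; φ = atan2(cos β − cos α, d + sin α − sin β) = -0.527614 rad; t = (φ − α + p/2) mod 2π = 2.906944 rad, q = (β − α − t + p) mod 2π = 4.564534 rad → L = 4.63·(2.906944 + 5.853559 + 4.564534) = 4.63·13.325038 = 61.694924 m
Shortest: RSL with L = 11.438800 m ≈ 11.4388 m
Convert RSL to answer units (arcs ×180/π): t = 0.020319·180/π = 1.1642°, p = ρ·p = 4.63·0.812025 = 3.7597 m, q = 1.638239·180/π = 93.8642°, L = 11.4388 m.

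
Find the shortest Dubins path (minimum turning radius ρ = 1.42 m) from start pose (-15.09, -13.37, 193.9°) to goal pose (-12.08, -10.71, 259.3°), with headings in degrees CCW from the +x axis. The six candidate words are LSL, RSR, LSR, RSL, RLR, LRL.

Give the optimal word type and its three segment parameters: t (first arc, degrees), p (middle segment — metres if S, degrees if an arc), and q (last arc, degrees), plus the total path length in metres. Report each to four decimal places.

Let ψ = atan2(Δy, Δx) = atan2(2.66, 3.01) = 41.4677° be the start→goal bearing.
Normalize: d = |goal − start| / ρ = 4.016927/1.42 = 2.828822, α = (θ_start − ψ) mod 360° = 152.4323° = 2.660445 rad, β = (θ_goal − ψ) mod 360° = 217.8323° = 3.801891 rad.
Common terms: sin α = 0.462796, cos α = -0.886465, sin β = -0.613352, cos β = -0.789809, cos(α−β) = 0.416281, d² = 8.002232. Work in radians in the unit-radius frame; every candidate has L = ρ·(t + p + q).
LSL: p² = 2 + d² − 2cos(α−β) + 2d(sin α − sin β) = 15.258136; p = √p² = 3.906166; φ = atan2(cos β − cos α, d + sin α − sin β) = 0.024747 rad; t = (φ − α) mod 2π = 3.647487 rad, q = (β − φ) mod 2π = 3.777144 rad → L = 1.42·(3.647487 + 3.906166 + 3.777144) = 1.42·11.330797 = 16.089732 m
RSR: p² = 2 + d² − 2cos(α−β) + 2d(sin β − sin α) = 3.081204; p = √p² = 1.755336; φ = atan2(cos α − cos β, d − sin α + sin β) = -0.055091 rad; t = (α − φ) mod 2π = 2.715537 rad, q = (φ − β) mod 2π = 2.426203 rad → L = 1.42·(2.715537 + 1.755336 + 2.426203) = 1.42·6.897076 = 9.793848 m
LSR: p² = d² − 2 + 2cos(α−β) + 2d(sin α + sin β) = 5.983002; p = √p² = 2.446018; φ = atan2(−cos α − cos β, d + sin α + sin β) − atan2(−2, p) = 1.244646 rad; t = (φ − α) mod 2π = 4.867386 rad, q = (φ − β) mod 2π = 3.725941 rad → L = 1.42·(4.867386 + 2.446018 + 3.725941) = 1.42·11.039345 = 15.675870 m
RSL: p² = d² − 2 + 2cos(α−β) − 2d(sin α + sin β) = 7.686585; p = √p² = 2.772469; φ = atan2(cos α + cos β, d − sin α − sin β) − atan2(2, p) = -1.137415 rad; t = (α − φ) mod 2π = 3.797861 rad, q = (β − φ) mod 2π = 4.939306 rad → L = 1.42·(3.797861 + 2.772469 + 4.939306) = 1.42·11.509636 = 16.343683 m
RLR: c = (6 − d² + 2cos(α−β) + 2d(sin α − sin β))/8 = 0.614849; p = 2π − arccos c = 5.374584 rad; φ = atan2(cos α − cos β, d − sin α + sin β) = -0.055091 rad; t = (α − φ + p/2) mod 2π = 5.402829 rad, q = (α − β − t + p) mod 2π = 5.113495 rad → L = 1.42·(5.402829 + 5.374584 + 5.113495) = 1.42·15.890908 = 22.565089 m
LRL: c = (6 − d² + 2cos(α−β) − 2d(sin α − sin β))/8 = -0.907267; p = 2π − arccos c = 3.575650 rad; φ = atan2(cos β − cos α, d + sin α − sin β) = 0.024747 rad; t = (φ − α + p/2) mod 2π = 5.435312 rad, q = (β − α − t + p) mod 2π = 5.564969 rad → L = 1.42·(5.435312 + 3.575650 + 5.564969) = 1.42·14.575930 = 20.697821 m
Shortest: RSR with L = 9.793848 m ≈ 9.7938 m
Convert RSR to answer units (arcs ×180/π): t = 2.715537·180/π = 155.5888°, p = ρ·p = 1.42·1.755336 = 2.4926 m, q = 2.426203·180/π = 139.0112°, L = 9.7938 m.

RSR: t = 155.5888°, p = 2.4926 m, q = 139.0112°, L = 9.7938 m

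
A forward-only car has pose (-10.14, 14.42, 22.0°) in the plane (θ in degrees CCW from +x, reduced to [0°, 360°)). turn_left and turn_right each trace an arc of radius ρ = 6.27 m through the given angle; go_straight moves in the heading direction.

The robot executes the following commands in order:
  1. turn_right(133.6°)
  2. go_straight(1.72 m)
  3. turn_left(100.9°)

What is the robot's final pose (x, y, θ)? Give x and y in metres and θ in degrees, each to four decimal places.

set_pose: (x, y, θ) = (-10.1400, 14.4200, 22.0000°), ρ = 6.27
turn_right(133.6°): centre at ρ to the right, rotate −133.6° → (-1.9615, 6.2984, -111.6000° ≡ 248.4000°)
go_straight(1.72): x += 1.72·cos θ, y += 1.72·sin θ → (-2.5947, 4.6992, 248.4000°)
turn_left(100.9°): centre at ρ to the left, rotate +100.9° → (2.0709, -3.7699, 349.3000°)

(2.0709, -3.7699, 349.3000°)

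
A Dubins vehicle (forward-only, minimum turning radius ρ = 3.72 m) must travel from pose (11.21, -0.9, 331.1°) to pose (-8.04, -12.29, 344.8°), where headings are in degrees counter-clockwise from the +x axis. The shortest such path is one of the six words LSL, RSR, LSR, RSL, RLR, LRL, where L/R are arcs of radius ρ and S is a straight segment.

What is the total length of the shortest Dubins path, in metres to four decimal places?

37.2467 m

Let ψ = atan2(Δy, Δx) = atan2(-11.39, -19.25) = -149.3877° be the start→goal bearing.
Normalize: d = |goal − start| / ρ = 22.367266/3.72 = 6.012706, α = (θ_start − ψ) mod 360° = 120.4877° = 2.102907 rad, β = (θ_goal − ψ) mod 360° = 134.1877° = 2.342017 rad.
Common terms: sin α = 0.861738, cos α = -0.507353, sin β = 0.717060, cos β = -0.697011, cos(α−β) = 0.971549, d² = 36.152633. Work in radians in the unit-radius frame; every candidate has L = ρ·(t + p + q).
LSL: p² = 2 + d² − 2cos(α−β) + 2d(sin α − sin β) = 37.949345; p = √p² = 6.160304; φ = atan2(cos β − cos α, d + sin α − sin β) = -0.030792 rad; t = (φ − α) mod 2π = 4.149486 rad, q = (β − φ) mod 2π = 2.372809 rad → L = 3.72·(4.149486 + 6.160304 + 2.372809) = 3.72·12.682599 = 47.179270 m
RSR: p² = 2 + d² − 2cos(α−β) + 2d(sin β − sin α) = 34.469725; p = √p² = 5.871092; φ = atan2(cos α − cos β, d − sin α + sin β) = 0.032309 rad; t = (α − φ) mod 2π = 2.070598 rad, q = (φ − β) mod 2π = 3.973478 rad → L = 3.72·(2.070598 + 5.871092 + 3.973478) = 3.72·11.915167 = 44.324423 m
LSR: p² = d² − 2 + 2cos(α−β) + 2d(sin α + sin β) = 55.081434; p = √p² = 7.421687; φ = atan2(−cos α − cos β, d + sin α + sin β) − atan2(−2, p) = 0.420563 rad; t = (φ − α) mod 2π = 4.600841 rad, q = (φ − β) mod 2π = 4.361731 rad → L = 3.72·(4.600841 + 7.421687 + 4.361731) = 3.72·16.384259 = 60.949442 m
RSL: p² = d² − 2 + 2cos(α−β) − 2d(sin α + sin β) = 17.110029; p = √p² = 4.136427; φ = atan2(cos α + cos β, d − sin α − sin β) − atan2(2, p) = -0.715595 rad; t = (α − φ) mod 2π = 2.818502 rad, q = (β − φ) mod 2π = 3.057612 rad → L = 3.72·(2.818502 + 4.136427 + 3.057612) = 3.72·10.012541 = 37.246651 m
RLR: c = (6 − d² + 2cos(α−β) + 2d(sin α − sin β))/8 = -3.308716, |c| > 1 → infeasible
LRL: c = (6 − d² + 2cos(α−β) − 2d(sin α − sin β))/8 = -3.743668, |c| > 1 → infeasible
Shortest: RSL with L = 37.246651 m ≈ 37.2467 m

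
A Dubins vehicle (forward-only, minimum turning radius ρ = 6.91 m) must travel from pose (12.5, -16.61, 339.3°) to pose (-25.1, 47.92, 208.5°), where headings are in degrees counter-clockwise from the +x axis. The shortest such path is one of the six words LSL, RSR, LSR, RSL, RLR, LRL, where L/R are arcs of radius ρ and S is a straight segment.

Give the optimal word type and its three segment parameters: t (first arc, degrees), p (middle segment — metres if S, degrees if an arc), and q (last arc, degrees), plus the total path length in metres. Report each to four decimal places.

LSL: t = 145.9500°, p = 63.6674 m, q = 83.2500°, L = 91.3095 m

Let ψ = atan2(Δy, Δx) = atan2(64.53, -37.60) = 120.2283° be the start→goal bearing.
Normalize: d = |goal − start| / ρ = 74.685212/6.91 = 10.808280, α = (θ_start − ψ) mod 360° = 219.0717° = 3.823523 rad, β = (θ_goal − ψ) mod 360° = 88.2717° = 1.540632 rad.
Common terms: sin α = -0.630293, cos α = -0.776358, sin β = 0.999545, cos β = 0.030159, cos(α−β) = -0.653421, d² = 116.818908. Work in radians in the unit-radius frame; every candidate has L = ρ·(t + p + q).
LSL: p² = 2 + d² − 2cos(α−β) + 2d(sin α − sin β) = 84.894262; p = √p² = 9.213808; φ = atan2(cos β − cos α, d + sin α − sin β) = 0.087646 rad; t = (φ − α) mod 2π = 2.547308 rad, q = (β − φ) mod 2π = 1.452987 rad → L = 6.91·(2.547308 + 9.213808 + 1.452987) = 6.91·13.214103 = 91.309451 m
RSR: p² = 2 + d² − 2cos(α−β) + 2d(sin β − sin α) = 155.357236; p = √p² = 12.464238; φ = atan2(cos α − cos β, d − sin α + sin β) = -0.064752 rad; t = (α − φ) mod 2π = 3.888275 rad, q = (φ − β) mod 2π = 4.677801 rad → L = 6.91·(3.888275 + 12.464238 + 4.677801) = 6.91·21.030314 = 145.319471 m
LSR: p² = d² − 2 + 2cos(α−β) + 2d(sin α + sin β) = 121.494032; p = √p² = 11.022433; φ = atan2(−cos α − cos β, d + sin α + sin β) − atan2(−2, p) = 0.246155 rad; t = (φ − α) mod 2π = 2.705818 rad, q = (φ − β) mod 2π = 4.988708 rad → L = 6.91·(2.705818 + 11.022433 + 4.988708) = 6.91·18.716959 = 129.334185 m
RSL: p² = d² − 2 + 2cos(α−β) − 2d(sin α + sin β) = 105.530102; p = √p² = 10.272785; φ = atan2(cos α + cos β, d − sin α − sin β) − atan2(2, p) = -0.263644 rad; t = (α − φ) mod 2π = 4.087167 rad, q = (β − φ) mod 2π = 1.804276 rad → L = 6.91·(4.087167 + 10.272785 + 1.804276) = 6.91·16.164228 = 111.694814 m
RLR: c = (6 − d² + 2cos(α−β) + 2d(sin α − sin β))/8 = -18.419654, |c| > 1 → infeasible
LRL: c = (6 − d² + 2cos(α−β) − 2d(sin α − sin β))/8 = -9.611783, |c| > 1 → infeasible
Shortest: LSL with L = 91.309451 m ≈ 91.3095 m
Convert LSL to answer units (arcs ×180/π): t = 2.547308·180/π = 145.9500°, p = ρ·p = 6.91·9.213808 = 63.6674 m, q = 1.452987·180/π = 83.2500°, L = 91.3095 m.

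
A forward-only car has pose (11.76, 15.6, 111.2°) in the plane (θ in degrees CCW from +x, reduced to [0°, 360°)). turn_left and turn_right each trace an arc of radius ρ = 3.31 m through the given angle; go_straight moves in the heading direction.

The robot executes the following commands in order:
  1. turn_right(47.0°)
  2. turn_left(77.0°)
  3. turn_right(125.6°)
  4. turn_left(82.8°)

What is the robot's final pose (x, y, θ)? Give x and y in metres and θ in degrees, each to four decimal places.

set_pose: (x, y, θ) = (11.7600, 15.6000, 111.2000°), ρ = 3.31
turn_right(47.0°): centre at ρ to the right, rotate −47.0° → (11.8659, 18.2376, 64.2000°)
turn_left(77.0°): centre at ρ to the left, rotate +77.0° → (10.9599, 22.2578, 141.2000°)
turn_right(125.6°): centre at ρ to the right, rotate −125.6° → (12.1439, 28.0255, 15.6000°)
turn_left(82.8°): centre at ρ to the left, rotate +82.8° → (14.5282, 31.6971, 98.4000°)

(14.5282, 31.6971, 98.4000°)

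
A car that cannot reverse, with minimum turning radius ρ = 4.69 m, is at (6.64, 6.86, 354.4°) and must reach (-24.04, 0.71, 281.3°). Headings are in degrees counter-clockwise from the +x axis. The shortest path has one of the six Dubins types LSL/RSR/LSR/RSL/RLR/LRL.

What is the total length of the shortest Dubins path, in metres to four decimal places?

Let ψ = atan2(Δy, Δx) = atan2(-6.15, -30.68) = -168.6649° be the start→goal bearing.
Normalize: d = |goal − start| / ρ = 31.290332/4.69 = 6.671713, α = (θ_start − ψ) mod 360° = 163.0649° = 2.846020 rad, β = (θ_goal − ψ) mod 360° = 89.9649° = 1.570184 rad.
Common terms: sin α = 0.291288, cos α = -0.956635, sin β = 1.000000, cos β = 0.000612, cos(α−β) = 0.290702, d² = 44.511750. Work in radians in the unit-radius frame; every candidate has L = ρ·(t + p + q).
LSL: p² = 2 + d² − 2cos(α−β) + 2d(sin α − sin β) = 36.473700; p = √p² = 6.039346; φ = atan2(cos β − cos α, d + sin α − sin β) = 0.159173 rad; t = (φ − α) mod 2π = 3.596339 rad, q = (β − φ) mod 2π = 1.411011 rad → L = 4.69·(3.596339 + 6.039346 + 1.411011) = 4.69·11.046696 = 51.809002 m
RSR: p² = 2 + d² − 2cos(α−β) + 2d(sin β − sin α) = 55.386991; p = √p² = 7.442244; φ = atan2(cos α − cos β, d − sin α + sin β) = -0.128981 rad; t = (α − φ) mod 2π = 2.975001 rad, q = (φ − β) mod 2π = 4.584020 rad → L = 4.69·(2.975001 + 7.442244 + 4.584020) = 4.69·15.001265 = 70.355931 m
LSR: p² = d² − 2 + 2cos(α−β) + 2d(sin α + sin β) = 60.323354; p = √p² = 7.766811; φ = atan2(−cos α − cos β, d + sin α + sin β) − atan2(−2, p) = 0.371517 rad; t = (φ − α) mod 2π = 3.808682 rad, q = (φ − β) mod 2π = 5.084518 rad → L = 4.69·(3.808682 + 7.766811 + 5.084518) = 4.69·16.660011 = 78.135452 m
RSL: p² = d² − 2 + 2cos(α−β) − 2d(sin α + sin β) = 25.862954; p = √p² = 5.085563; φ = atan2(cos α + cos β, d − sin α − sin β) − atan2(2, p) = -0.550541 rad; t = (α − φ) mod 2π = 3.396561 rad, q = (β − φ) mod 2π = 2.120726 rad → L = 4.69·(3.396561 + 5.085563 + 2.120726) = 4.69·10.602850 = 49.727368 m
RLR: c = (6 − d² + 2cos(α−β) + 2d(sin α − sin β))/8 = -5.923374, |c| > 1 → infeasible
LRL: c = (6 − d² + 2cos(α−β) − 2d(sin α − sin β))/8 = -3.559212, |c| > 1 → infeasible
Shortest: RSL with L = 49.727368 m ≈ 49.7274 m

49.7274 m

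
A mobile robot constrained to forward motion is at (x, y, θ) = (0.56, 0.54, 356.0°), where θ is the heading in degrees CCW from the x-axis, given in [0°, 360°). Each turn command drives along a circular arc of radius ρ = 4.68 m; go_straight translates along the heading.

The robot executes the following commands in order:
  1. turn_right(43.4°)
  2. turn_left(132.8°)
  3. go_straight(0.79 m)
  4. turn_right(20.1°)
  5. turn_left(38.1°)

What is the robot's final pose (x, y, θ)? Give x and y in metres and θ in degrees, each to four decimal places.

set_pose: (x, y, θ) = (0.5600, 0.5400, 356.0000°), ρ = 4.68
turn_right(43.4°): centre at ρ to the right, rotate −43.4° → (3.6785, -0.9608, 312.6000°)
turn_left(132.8°): centre at ρ to the left, rotate +132.8° → (11.7883, 1.8316, 445.4000° ≡ 85.4000°)
go_straight(0.79): x += 0.79·cos θ, y += 0.79·sin θ → (11.8517, 2.6191, 85.4000°)
turn_right(20.1°): centre at ρ to the right, rotate −20.1° → (12.2648, 4.1994, 65.3000°)
turn_left(38.1°): centre at ρ to the left, rotate +38.1° → (12.5656, 7.2396, 103.4000°)

(12.5656, 7.2396, 103.4000°)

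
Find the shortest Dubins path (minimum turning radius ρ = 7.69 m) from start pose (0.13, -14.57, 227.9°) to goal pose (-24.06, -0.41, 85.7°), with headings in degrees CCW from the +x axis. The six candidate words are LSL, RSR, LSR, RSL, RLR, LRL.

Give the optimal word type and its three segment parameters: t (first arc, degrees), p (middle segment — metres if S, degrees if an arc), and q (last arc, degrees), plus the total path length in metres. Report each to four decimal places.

RSR: t = 85.8261°, p = 13.7117 m, q = 56.3739°, L = 32.7972 m

Let ψ = atan2(Δy, Δx) = atan2(14.16, -24.19) = 149.6568° be the start→goal bearing.
Normalize: d = |goal − start| / ρ = 28.029658/7.69 = 3.644949, α = (θ_start − ψ) mod 360° = 78.2432° = 1.365602 rad, β = (θ_goal − ψ) mod 360° = 296.0432° = 5.166929 rad.
Common terms: sin α = 0.979021, cos α = 0.203757, sin β = -0.898463, cos β = 0.439049, cos(α−β) = -0.790155, d² = 13.285653. Work in radians in the unit-radius frame; every candidate has L = ρ·(t + p + q).
LSL: p² = 2 + d² − 2cos(α−β) + 2d(sin α − sin β) = 30.552632; p = √p² = 5.527444; φ = atan2(cos β − cos α, d + sin α − sin β) = 0.042581 rad; t = (φ − α) mod 2π = 4.960164 rad, q = (β − φ) mod 2π = 5.124349 rad → L = 7.69·(4.960164 + 5.527444 + 5.124349) = 7.69·15.611956 = 120.055941 m
RSR: p² = 2 + d² − 2cos(α−β) + 2d(sin β − sin α) = 3.179294; p = √p² = 1.783057; φ = atan2(cos α − cos β, d − sin α + sin β) = -0.132346 rad; t = (α − φ) mod 2π = 1.497948 rad, q = (φ − β) mod 2π = 0.983910 rad → L = 7.69·(1.497948 + 1.783057 + 0.983910) = 7.69·4.264916 = 32.797201 m
LSR: p² = d² − 2 + 2cos(α−β) + 2d(sin α + sin β) = 10.292607; p = √p² = 3.208209; φ = atan2(−cos α − cos β, d + sin α + sin β) − atan2(−2, p) = 0.386589 rad; t = (φ − α) mod 2π = 5.304172 rad, q = (φ − β) mod 2π = 1.502845 rad → L = 7.69·(5.304172 + 3.208209 + 1.502845) = 7.69·10.015226 = 77.017085 m
RSL: p² = d² − 2 + 2cos(α−β) − 2d(sin α + sin β) = 9.118079; p = √p² = 3.019616; φ = atan2(cos α + cos β, d − sin α − sin β) − atan2(2, p) = -0.406575 rad; t = (α − φ) mod 2π = 1.772177 rad, q = (β − φ) mod 2π = 5.573504 rad → L = 7.69·(1.772177 + 3.019616 + 5.573504) = 7.69·10.365297 = 79.709137 m
RLR: c = (6 − d² + 2cos(α−β) + 2d(sin α − sin β))/8 = 0.602588; p = 2π − arccos c = 5.359129 rad; φ = atan2(cos α − cos β, d − sin α + sin β) = -0.132346 rad; t = (α − φ + p/2) mod 2π = 4.177513 rad, q = (α − β − t + p) mod 2π = 3.663475 rad → L = 7.69·(4.177513 + 5.359129 + 3.663475) = 7.69·13.200117 = 101.508900 m
LRL: c = (6 − d² + 2cos(α−β) − 2d(sin α − sin β))/8 = -2.819079, |c| > 1 → infeasible
Shortest: RSR with L = 32.797201 m ≈ 32.7972 m
Convert RSR to answer units (arcs ×180/π): t = 1.497948·180/π = 85.8261°, p = ρ·p = 7.69·1.783057 = 13.7117 m, q = 0.983910·180/π = 56.3739°, L = 32.7972 m.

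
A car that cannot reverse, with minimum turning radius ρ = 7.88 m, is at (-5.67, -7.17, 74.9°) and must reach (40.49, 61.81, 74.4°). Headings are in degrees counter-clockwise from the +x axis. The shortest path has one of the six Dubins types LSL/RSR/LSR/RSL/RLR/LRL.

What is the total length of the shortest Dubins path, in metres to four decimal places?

83.0913 m

Let ψ = atan2(Δy, Δx) = atan2(68.98, 46.16) = 56.2104° be the start→goal bearing.
Normalize: d = |goal − start| / ρ = 82.999916/7.88 = 10.532984, α = (θ_start − ψ) mod 360° = 18.6896° = 0.326196 rad, β = (θ_goal − ψ) mod 360° = 18.1896° = 0.317469 rad.
Common terms: sin α = 0.320441, cos α = 0.947268, sin β = 0.312163, cos β = 0.950029, cos(α−β) = 0.999962, d² = 110.943757. Work in radians in the unit-radius frame; every candidate has L = ρ·(t + p + q).
LSL: p² = 2 + d² − 2cos(α−β) + 2d(sin α − sin β) = 111.118229; p = √p² = 10.541263; φ = atan2(cos β − cos α, d + sin α − sin β) = 0.000262 rad; t = (φ − α) mod 2π = 5.957252 rad, q = (β − φ) mod 2π = 0.317207 rad → L = 7.88·(5.957252 + 10.541263 + 0.317207) = 7.88·16.815722 = 132.507888 m
RSR: p² = 2 + d² − 2cos(α−β) + 2d(sin β − sin α) = 110.769437; p = √p² = 10.524706; φ = atan2(cos α − cos β, d − sin α + sin β) = -0.000262 rad; t = (α − φ) mod 2π = 0.326458 rad, q = (φ − β) mod 2π = 5.965454 rad → L = 7.88·(0.326458 + 10.524706 + 5.965454) = 7.88·16.816618 = 132.514950 m
LSR: p² = d² − 2 + 2cos(α−β) + 2d(sin α + sin β) = 124.270104; p = √p² = 11.147650; φ = atan2(−cos α − cos β, d + sin α + sin β) − atan2(−2, p) = 0.009206 rad; t = (φ − α) mod 2π = 5.966195 rad, q = (φ − β) mod 2π = 5.974922 rad → L = 7.88·(5.966195 + 11.147650 + 5.974922) = 7.88·23.088767 = 181.939487 m
RSL: p² = d² − 2 + 2cos(α−β) − 2d(sin α + sin β) = 97.617256; p = √p² = 9.880145; φ = atan2(cos α + cos β, d − sin α − sin β) − atan2(2, p) = -0.010384 rad; t = (α − φ) mod 2π = 0.336580 rad, q = (β − φ) mod 2π = 0.327853 rad → L = 7.88·(0.336580 + 9.880145 + 0.327853) = 7.88·10.544577 = 83.091269 m
RLR: c = (6 − d² + 2cos(α−β) + 2d(sin α − sin β))/8 = -12.846180, |c| > 1 → infeasible
LRL: c = (6 − d² + 2cos(α−β) − 2d(sin α − sin β))/8 = -12.889779, |c| > 1 → infeasible
Shortest: RSL with L = 83.091269 m ≈ 83.0913 m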